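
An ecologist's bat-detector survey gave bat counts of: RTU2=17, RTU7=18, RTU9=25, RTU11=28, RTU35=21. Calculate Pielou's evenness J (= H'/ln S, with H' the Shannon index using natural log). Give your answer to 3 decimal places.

Total N = 17+18+25+28+21 = 109, so the proportions are 0.15596, 0.16514, 0.22936, 0.25688, 0.19266 (working shown to 5 dp, full precision carried).
H' = −Σ pᵢ ln pᵢ = −((-0.28980) + (-0.29741) + (-0.33772) + (-0.34914) + (-0.31728)) = 1.59135.
With S = 5 species, ln S = 1.60944, so J = 1.59135/1.60944 = 0.98876, i.e. 0.989 to 3 decimal places.

0.989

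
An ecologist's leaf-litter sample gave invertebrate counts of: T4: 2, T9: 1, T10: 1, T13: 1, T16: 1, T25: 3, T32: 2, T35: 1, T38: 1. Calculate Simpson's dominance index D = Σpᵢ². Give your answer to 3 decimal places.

0.136

Total N = 2+1+1+1+1+3+2+1+1 = 13, so the proportions are 0.15385, 0.07692, 0.07692, 0.07692, 0.07692, 0.23077, 0.15385, 0.07692, 0.07692 (working shown to 5 dp, full precision carried).
D = 0.15385² + 0.07692² + 0.07692² + 0.07692² + 0.07692² + 0.23077² + 0.15385² + 0.07692² + 0.07692² = 0.02367 + 0.00592 + 0.00592 + 0.00592 + 0.00592 + 0.05325 + 0.02367 + 0.00592 + 0.00592 = 0.13609.
To 3 decimal places, D = 0.136.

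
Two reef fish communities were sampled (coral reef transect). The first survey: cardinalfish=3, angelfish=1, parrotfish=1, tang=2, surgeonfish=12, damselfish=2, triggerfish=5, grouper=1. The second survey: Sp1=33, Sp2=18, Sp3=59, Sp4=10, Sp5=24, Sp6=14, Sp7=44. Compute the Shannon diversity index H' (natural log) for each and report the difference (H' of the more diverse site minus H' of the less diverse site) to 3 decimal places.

0.121

The first survey: N=27, proportions 0.11111, 0.03704, 0.03704, 0.07407, 0.44444, 0.07407, 0.18519, 0.03704, giving H' = 1.66863 (working shown to 5 dp, full precision carried).
The second survey: N=202, proportions 0.16337, 0.08911, 0.29208, 0.0495, 0.11881, 0.06931, 0.21782, giving H' = 1.78977.
Difference = |1.66863 − 1.78977| = 0.12114, i.e. 0.121 to 3 decimal places.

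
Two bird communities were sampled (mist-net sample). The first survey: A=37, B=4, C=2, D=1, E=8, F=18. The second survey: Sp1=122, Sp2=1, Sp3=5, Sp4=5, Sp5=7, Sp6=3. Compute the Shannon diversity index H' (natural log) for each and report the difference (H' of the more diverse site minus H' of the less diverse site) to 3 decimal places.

The first survey: N=70, proportions 0.528571, 0.057143, 0.028571, 0.014286, 0.114286, 0.257143, giving H' = 1.259957 (working shown to 6 dp, full precision carried).
The second survey: N=143, proportions 0.853147, 0.006993, 0.034965, 0.034965, 0.048951, 0.020979, giving H' = 0.633459.
Difference = |1.259957 − 0.633459| = 0.626498, i.e. 0.626 to 3 decimal places.

0.626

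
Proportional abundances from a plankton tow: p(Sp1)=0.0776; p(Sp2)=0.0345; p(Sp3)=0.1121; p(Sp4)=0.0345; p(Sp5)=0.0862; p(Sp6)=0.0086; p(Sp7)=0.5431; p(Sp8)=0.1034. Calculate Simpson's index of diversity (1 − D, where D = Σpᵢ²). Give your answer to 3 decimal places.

D = 0.0776² + 0.0345² + 0.1121² + 0.0345² + 0.0862² + 0.0086² + 0.5431² + 0.1034² = 0.00602 + 0.00119 + 0.01257 + 0.00119 + 0.00743 + 0.00007 + 0.29496 + 0.01069 = 0.33412 (working shown to 5 dp, full precision carried).
So 1 − D = 0.66588, i.e. 0.666 to 3 decimal places.

0.666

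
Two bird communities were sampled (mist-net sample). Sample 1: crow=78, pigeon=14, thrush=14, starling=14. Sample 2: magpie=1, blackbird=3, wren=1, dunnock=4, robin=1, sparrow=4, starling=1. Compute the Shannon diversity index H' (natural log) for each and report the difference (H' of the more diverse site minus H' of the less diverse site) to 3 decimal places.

Sample 1: N=120, proportions 0.65, 0.11667, 0.11667, 0.11667, giving H' = 1.03196 (working shown to 5 dp, full precision carried).
Sample 2: N=15, proportions 0.06667, 0.2, 0.06667, 0.26667, 0.06667, 0.26667, 0.06667, giving H' = 1.74897.
Difference = |1.03196 − 1.74897| = 0.71701, i.e. 0.717 to 3 decimal places.

0.717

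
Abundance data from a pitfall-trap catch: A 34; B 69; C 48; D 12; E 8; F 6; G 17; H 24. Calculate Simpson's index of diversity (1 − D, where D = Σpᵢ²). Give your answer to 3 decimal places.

Total N = 34+69+48+12+8+6+17+24 = 218, so the proportions are 0.15596, 0.31651, 0.22018, 0.05505, 0.0367, 0.02752, 0.07798, 0.11009 (working shown to 5 dp, full precision carried).
D = 0.15596² + 0.31651² + 0.22018² + 0.05505² + 0.0367² + 0.02752² + 0.07798² + 0.11009² = 0.02432 + 0.10018 + 0.04848 + 0.00303 + 0.00135 + 0.00076 + 0.00608 + 0.01212 = 0.19632.
So 1 − D = 0.80368, i.e. 0.804 to 3 decimal places.

0.804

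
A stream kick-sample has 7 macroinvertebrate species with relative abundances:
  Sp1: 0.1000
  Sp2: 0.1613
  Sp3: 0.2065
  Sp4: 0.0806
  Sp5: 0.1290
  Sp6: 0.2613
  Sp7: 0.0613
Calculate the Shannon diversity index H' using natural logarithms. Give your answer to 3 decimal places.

1.839

Each pᵢ ln pᵢ term (working shown to 5 dp, full precision carried): 0.1×(-2.30259)=-0.23026, 0.1613×(-1.82449)=-0.29429, 0.2065×(-1.57745)=-0.32574, 0.0806×(-2.51826)=-0.20297, 0.129×(-2.04794)=-0.26418, 0.2613×(-1.34209)=-0.35069, 0.0613×(-2.79198)=-0.17115.
Sum = -1.83928, so H' = 1.839.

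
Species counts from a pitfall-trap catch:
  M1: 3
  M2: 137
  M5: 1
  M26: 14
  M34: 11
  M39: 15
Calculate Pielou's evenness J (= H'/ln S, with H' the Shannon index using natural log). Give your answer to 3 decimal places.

Total N = 3+137+1+14+11+15 = 181, so the proportions are 0.01657, 0.75691, 0.00552, 0.07735, 0.06077, 0.08287 (working shown to 5 dp, full precision carried).
H' = −Σ pᵢ ln pᵢ = −((-0.06795) + (-0.21081) + (-0.02872) + (-0.19797) + (-0.17020) + (-0.20639)) = 0.88205.
With S = 6 species, ln S = 1.79176, so J = 0.88205/1.79176 = 0.49228, i.e. 0.492 to 3 decimal places.

0.492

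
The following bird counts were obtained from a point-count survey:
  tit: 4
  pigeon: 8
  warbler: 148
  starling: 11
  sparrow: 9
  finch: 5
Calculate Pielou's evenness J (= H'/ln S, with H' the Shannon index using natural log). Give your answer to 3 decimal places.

Total N = 4+8+148+11+9+5 = 185, so the proportions are 0.02162, 0.04324, 0.8, 0.05946, 0.04865, 0.02703 (working shown to 5 dp, full precision carried).
H' = −Σ pᵢ ln pᵢ = −((-0.08290) + (-0.13582) + (-0.17851) + (-0.16782) + (-0.14707) + (-0.09759)) = 0.80972.
With S = 6 species, ln S = 1.79176, so J = 0.80972/1.79176 = 0.45191, i.e. 0.452 to 3 decimal places.

0.452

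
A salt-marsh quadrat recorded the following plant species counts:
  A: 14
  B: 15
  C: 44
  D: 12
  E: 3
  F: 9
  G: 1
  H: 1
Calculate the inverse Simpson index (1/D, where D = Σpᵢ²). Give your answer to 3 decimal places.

Total N = 14+15+44+12+3+9+1+1 = 99, so the proportions are 0.1414141, 0.1515152, 0.4444444, 0.1212121, 0.030303, 0.0909091, 0.010101, 0.010101 (working shown to 7 dp, full precision carried).
D = 0.1414141² + 0.1515152² + 0.4444444² + 0.1212121² + 0.030303² + 0.0909091² + 0.010101² + 0.010101² = 0.0199980 + 0.0229568 + 0.1975309 + 0.0146924 + 0.0009183 + 0.0082645 + 0.0001020 + 0.0001020 = 0.2645648.
So 1/D = 3.77979, i.e. 3.780 to 3 decimal places.

3.780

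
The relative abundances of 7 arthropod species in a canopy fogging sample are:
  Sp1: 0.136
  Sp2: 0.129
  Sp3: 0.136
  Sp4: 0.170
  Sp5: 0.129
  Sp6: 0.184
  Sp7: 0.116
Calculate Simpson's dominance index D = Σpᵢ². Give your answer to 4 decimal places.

D = 0.136² + 0.129² + 0.136² + 0.17² + 0.129² + 0.184² + 0.116² = 0.018496 + 0.016641 + 0.018496 + 0.028900 + 0.016641 + 0.033856 + 0.013456 = 0.146486 (working shown to 6 dp, full precision carried).
To 4 decimal places, D = 0.1465.

0.1465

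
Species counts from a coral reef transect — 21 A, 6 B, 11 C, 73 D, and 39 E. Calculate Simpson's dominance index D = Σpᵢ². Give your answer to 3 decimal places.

0.331

Total N = 21+6+11+73+39 = 150, so the proportions are 0.14, 0.04, 0.07333, 0.48667, 0.26 (working shown to 5 dp, full precision carried).
D = 0.14² + 0.04² + 0.07333² + 0.48667² + 0.26² = 0.01960 + 0.00160 + 0.00538 + 0.23684 + 0.06760 = 0.33102.
To 3 decimal places, D = 0.331.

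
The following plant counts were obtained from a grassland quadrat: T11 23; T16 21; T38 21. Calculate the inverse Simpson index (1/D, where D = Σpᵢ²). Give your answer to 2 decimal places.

Total N = 23+21+21 = 65, so the proportions are 0.35385, 0.32308, 0.32308 (working shown to 5 dp, full precision carried).
D = 0.35385² + 0.32308² + 0.32308² = 0.12521 + 0.10438 + 0.10438 = 0.33396.
So 1/D = 2.9943, i.e. 2.99 to 2 decimal places.

2.99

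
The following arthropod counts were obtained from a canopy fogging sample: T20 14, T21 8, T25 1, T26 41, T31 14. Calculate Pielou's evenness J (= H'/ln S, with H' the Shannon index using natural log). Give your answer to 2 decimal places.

0.77

Total N = 14+8+1+41+14 = 78, so the proportions are 0.1795, 0.1026, 0.0128, 0.5256, 0.1795 (working shown to 4 dp, full precision carried).
H' = −Σ pᵢ ln pᵢ = −((-0.3083) + (-0.2336) + (-0.0559) + (-0.3381) + (-0.3083)) = 1.2441.
With S = 5 species, ln S = 1.6094, so J = 1.2441/1.6094 = 0.7730, i.e. 0.77 to 2 decimal places.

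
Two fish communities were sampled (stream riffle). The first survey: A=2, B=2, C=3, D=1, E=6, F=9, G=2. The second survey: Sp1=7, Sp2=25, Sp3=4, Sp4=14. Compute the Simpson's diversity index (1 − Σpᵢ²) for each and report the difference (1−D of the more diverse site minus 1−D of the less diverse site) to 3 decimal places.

0.132

The first survey: N=25, proportions 0.08, 0.08, 0.12, 0.04, 0.24, 0.36, 0.08, giving 1−D = 0.77760 (working shown to 5 dp, full precision carried).
The second survey: N=50, proportions 0.14, 0.5, 0.08, 0.28, giving 1−D = 0.64560.
Difference = |0.77760 − 0.64560| = 0.13200, i.e. 0.132 to 3 decimal places.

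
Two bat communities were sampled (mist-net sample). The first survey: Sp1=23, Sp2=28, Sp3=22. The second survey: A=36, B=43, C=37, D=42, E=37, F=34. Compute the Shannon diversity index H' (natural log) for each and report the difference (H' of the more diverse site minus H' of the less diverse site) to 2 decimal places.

0.70

The first survey: N=73, proportions 0.3151, 0.3836, 0.3014, giving H' = 1.0929 (working shown to 4 dp, full precision carried).
The second survey: N=229, proportions 0.1572, 0.1878, 0.1616, 0.1834, 0.1616, 0.1485, giving H' = 1.7882.
Difference = |1.0929 − 1.7882| = 0.6953, i.e. 0.70 to 2 decimal places.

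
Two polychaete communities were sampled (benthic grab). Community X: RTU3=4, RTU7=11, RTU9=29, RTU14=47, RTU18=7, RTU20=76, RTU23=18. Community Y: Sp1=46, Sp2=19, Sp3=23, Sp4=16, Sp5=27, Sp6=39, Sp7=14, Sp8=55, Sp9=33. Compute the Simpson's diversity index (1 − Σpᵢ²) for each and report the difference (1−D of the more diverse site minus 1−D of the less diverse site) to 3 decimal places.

Community X: N=192, proportions 0.020833, 0.057292, 0.151042, 0.244792, 0.036458, 0.395833, 0.09375, giving 1−D = 0.746745 (working shown to 6 dp, full precision carried).
Community Y: N=272, proportions 0.169118, 0.069853, 0.084559, 0.058824, 0.099265, 0.143382, 0.051471, 0.202206, 0.121324, giving 1−D = 0.867242.
Difference = |0.746745 − 0.867242| = 0.120497, i.e. 0.120 to 3 decimal places.

0.120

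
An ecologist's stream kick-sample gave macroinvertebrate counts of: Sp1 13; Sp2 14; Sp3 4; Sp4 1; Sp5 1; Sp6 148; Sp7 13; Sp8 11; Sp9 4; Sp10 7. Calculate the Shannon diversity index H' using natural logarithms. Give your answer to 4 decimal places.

1.2349

Total N = 13+14+4+1+1+148+13+11+4+7 = 216, so the proportions are 0.060185, 0.064815, 0.018519, 0.00463, 0.00463, 0.685185, 0.060185, 0.050926, 0.018519, 0.032407 (working shown to 6 dp, full precision carried).
Each pᵢ ln pᵢ term: 0.060185×(-2.810329)=-0.169140, 0.064815×(-2.736221)=-0.177348, 0.018519×(-3.988984)=-0.073870, 0.00463×(-5.375278)=-0.024886, 0.00463×(-5.375278)=-0.024886, 0.685185×(-0.378066)=-0.259045, 0.060185×(-2.810329)=-0.169140, 0.050926×(-2.977383)=-0.151626, 0.018519×(-3.988984)=-0.073870, 0.032407×(-3.429368)=-0.111137.
Sum = -1.234947, so H' = 1.2349.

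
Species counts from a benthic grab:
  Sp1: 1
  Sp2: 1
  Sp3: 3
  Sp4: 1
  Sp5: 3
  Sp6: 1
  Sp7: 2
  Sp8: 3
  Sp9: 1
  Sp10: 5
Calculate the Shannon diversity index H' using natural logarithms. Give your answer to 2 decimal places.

Total N = 1+1+3+1+3+1+2+3+1+5 = 21, so the proportions are 0.0476, 0.0476, 0.1429, 0.0476, 0.1429, 0.0476, 0.0952, 0.1429, 0.0476, 0.2381 (working shown to 4 dp, full precision carried).
Each pᵢ ln pᵢ term: 0.0476×(-3.0445)=-0.1450, 0.0476×(-3.0445)=-0.1450, 0.1429×(-1.9459)=-0.2780, 0.0476×(-3.0445)=-0.1450, 0.1429×(-1.9459)=-0.2780, 0.0476×(-3.0445)=-0.1450, 0.0952×(-2.3514)=-0.2239, 0.1429×(-1.9459)=-0.2780, 0.0476×(-3.0445)=-0.1450, 0.2381×(-1.4351)=-0.3417.
Sum = -2.1245, so H' = 2.12.

2.12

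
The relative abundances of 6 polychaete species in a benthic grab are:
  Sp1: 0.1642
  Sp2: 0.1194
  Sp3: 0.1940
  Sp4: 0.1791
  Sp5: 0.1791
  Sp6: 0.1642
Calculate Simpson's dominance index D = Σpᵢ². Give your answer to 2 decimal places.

0.17

D = 0.1642² + 0.1194² + 0.194² + 0.1791² + 0.1791² + 0.1642² = 0.0270 + 0.0143 + 0.0376 + 0.0321 + 0.0321 + 0.0270 = 0.1700 (working shown to 4 dp, full precision carried).
To 2 decimal places, D = 0.17.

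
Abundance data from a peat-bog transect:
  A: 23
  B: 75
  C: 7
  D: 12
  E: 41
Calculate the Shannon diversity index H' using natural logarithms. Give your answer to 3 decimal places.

Total N = 23+75+7+12+41 = 158, so the proportions are 0.14557, 0.47468, 0.0443, 0.07595, 0.25949 (working shown to 5 dp, full precision carried).
Each pᵢ ln pᵢ term: 0.14557×(-1.92710)=-0.28053, 0.47468×(-0.74511)=-0.35369, 0.0443×(-3.11668)=-0.13808, 0.07595×(-2.57769)=-0.19577, 0.25949×(-1.34902)=-0.35006.
Sum = -1.31814, so H' = 1.318.

1.318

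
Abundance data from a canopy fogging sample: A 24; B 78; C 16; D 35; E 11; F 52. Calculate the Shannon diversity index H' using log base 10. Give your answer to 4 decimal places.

0.6923

Total N = 24+78+16+35+11+52 = 216, so the proportions are 0.111111, 0.361111, 0.074074, 0.162037, 0.050926, 0.240741 (working shown to 6 dp, full precision carried).
Each pᵢ log₁₀ pᵢ term: 0.111111×(-0.954243)=-0.106027, 0.361111×(-0.442359)=-0.159741, 0.074074×(-1.130334)=-0.083728, 0.162037×(-0.790386)=-0.128072, 0.050926×(-1.293061)=-0.065850, 0.240741×(-0.618450)=-0.148886.
Sum = -0.692304, so H' = 0.6923.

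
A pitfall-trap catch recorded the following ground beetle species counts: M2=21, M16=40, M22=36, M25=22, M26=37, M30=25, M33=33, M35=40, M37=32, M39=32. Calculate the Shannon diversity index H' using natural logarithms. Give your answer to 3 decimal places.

Total N = 21+40+36+22+37+25+33+40+32+32 = 318, so the proportions are 0.06604, 0.12579, 0.11321, 0.06918, 0.11635, 0.07862, 0.10377, 0.12579, 0.10063, 0.10063 (working shown to 5 dp, full precision carried).
Each pᵢ ln pᵢ term: 0.06604×(-2.71753)=-0.17946, 0.12579×(-2.07317)=-0.26078, 0.11321×(-2.17853)=-0.24663, 0.06918×(-2.67101)=-0.18479, 0.11635×(-2.15113)=-0.25029, 0.07862×(-2.54318)=-0.19994, 0.10377×(-2.26554)=-0.23510, 0.12579×(-2.07317)=-0.26078, 0.10063×(-2.29632)=-0.23108, 0.10063×(-2.29632)=-0.23108.
Sum = -2.27990, so H' = 2.280.

2.280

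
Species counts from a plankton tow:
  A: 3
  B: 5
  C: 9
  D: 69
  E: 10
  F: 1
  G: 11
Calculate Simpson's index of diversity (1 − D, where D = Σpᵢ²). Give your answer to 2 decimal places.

0.56

Total N = 3+5+9+69+10+1+11 = 108, so the proportions are 0.0278, 0.0463, 0.0833, 0.6389, 0.0926, 0.0093, 0.1019 (working shown to 4 dp, full precision carried).
D = 0.0278² + 0.0463² + 0.0833² + 0.6389² + 0.0926² + 0.0093² + 0.1019² = 0.0008 + 0.0021 + 0.0069 + 0.4082 + 0.0086 + 0.0001 + 0.0104 = 0.4371.
So 1 − D = 0.5629, i.e. 0.56 to 2 decimal places.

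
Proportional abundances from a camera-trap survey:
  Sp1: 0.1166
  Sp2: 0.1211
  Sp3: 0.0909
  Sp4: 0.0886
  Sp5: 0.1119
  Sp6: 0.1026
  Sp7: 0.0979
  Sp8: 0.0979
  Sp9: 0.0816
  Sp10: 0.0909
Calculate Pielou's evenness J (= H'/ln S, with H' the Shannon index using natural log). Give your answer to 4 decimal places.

H' = −Σ pᵢ ln pᵢ = −((-0.250574) + (-0.255659) + (-0.217978) + (-0.214733) + (-0.245078) + (-0.233612) + (-0.227501) + (-0.227501) + (-0.204484) + (-0.217978)) = 2.295096 (working shown to 6 dp, full precision carried).
With S = 10 species, ln S = 2.302585, so J = 2.295096/2.302585 = 0.996748, i.e. 0.9967 to 4 decimal places.

0.9967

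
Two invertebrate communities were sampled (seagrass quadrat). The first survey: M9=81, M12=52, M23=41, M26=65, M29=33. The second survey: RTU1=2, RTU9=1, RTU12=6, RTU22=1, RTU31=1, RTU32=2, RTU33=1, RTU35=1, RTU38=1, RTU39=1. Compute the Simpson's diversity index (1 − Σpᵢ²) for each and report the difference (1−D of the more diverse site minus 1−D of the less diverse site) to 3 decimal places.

The first survey: N=272, proportions 0.29779, 0.19118, 0.15074, 0.23897, 0.12132, giving 1−D = 0.78022 (working shown to 5 dp, full precision carried).
The second survey: N=17, proportions 0.11765, 0.05882, 0.35294, 0.05882, 0.05882, 0.11765, 0.05882, 0.05882, 0.05882, 0.05882, giving 1−D = 0.82353.
Difference = |0.78022 − 0.82353| = 0.04331, i.e. 0.043 to 3 decimal places.

0.043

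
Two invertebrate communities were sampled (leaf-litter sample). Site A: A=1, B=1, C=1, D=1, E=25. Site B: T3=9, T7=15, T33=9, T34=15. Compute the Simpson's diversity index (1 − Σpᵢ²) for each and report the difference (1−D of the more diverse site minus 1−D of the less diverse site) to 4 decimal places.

0.4823

Site A: N=29, proportions 0.034483, 0.034483, 0.034483, 0.034483, 0.862069, giving 1−D = 0.252081 (working shown to 6 dp, full precision carried).
Site B: N=48, proportions 0.1875, 0.3125, 0.1875, 0.3125, giving 1−D = 0.734375.
Difference = |0.252081 − 0.734375| = 0.482294, i.e. 0.4823 to 4 decimal places.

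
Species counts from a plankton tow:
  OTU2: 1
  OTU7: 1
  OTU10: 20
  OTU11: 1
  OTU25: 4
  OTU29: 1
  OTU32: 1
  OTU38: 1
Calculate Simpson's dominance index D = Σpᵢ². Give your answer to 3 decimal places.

Total N = 1+1+20+1+4+1+1+1 = 30, so the proportions are 0.03333, 0.03333, 0.66667, 0.03333, 0.13333, 0.03333, 0.03333, 0.03333 (working shown to 5 dp, full precision carried).
D = 0.03333² + 0.03333² + 0.66667² + 0.03333² + 0.13333² + 0.03333² + 0.03333² + 0.03333² = 0.00111 + 0.00111 + 0.44444 + 0.00111 + 0.01778 + 0.00111 + 0.00111 + 0.00111 = 0.46889.
To 3 decimal places, D = 0.469.

0.469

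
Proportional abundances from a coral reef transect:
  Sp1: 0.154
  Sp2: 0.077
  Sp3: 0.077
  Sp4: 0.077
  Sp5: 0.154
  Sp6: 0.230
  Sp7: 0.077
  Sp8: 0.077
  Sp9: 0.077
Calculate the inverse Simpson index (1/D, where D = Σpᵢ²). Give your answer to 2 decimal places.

D = 0.154² + 0.077² + 0.077² + 0.077² + 0.154² + 0.23² + 0.077² + 0.077² + 0.077² = 0.023716 + 0.005929 + 0.005929 + 0.005929 + 0.023716 + 0.052900 + 0.005929 + 0.005929 + 0.005929 = 0.135906 (working shown to 6 dp, full precision carried).
So 1/D = 7.3580, i.e. 7.36 to 2 decimal places.

7.36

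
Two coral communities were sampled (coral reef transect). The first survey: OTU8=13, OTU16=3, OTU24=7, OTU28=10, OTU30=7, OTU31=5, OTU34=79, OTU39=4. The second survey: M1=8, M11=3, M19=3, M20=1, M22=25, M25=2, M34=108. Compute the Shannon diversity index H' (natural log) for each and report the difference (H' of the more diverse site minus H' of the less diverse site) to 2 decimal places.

0.43

The first survey: N=128, proportions 0.1016, 0.0234, 0.0547, 0.0781, 0.0547, 0.0391, 0.6172, 0.0312, giving H' = 1.3701 (working shown to 4 dp, full precision carried).
The second survey: N=150, proportions 0.0533, 0.02, 0.02, 0.0067, 0.1667, 0.0133, 0.72, giving H' = 0.9389.
Difference = |1.3701 − 0.9389| = 0.4312, i.e. 0.43 to 2 decimal places.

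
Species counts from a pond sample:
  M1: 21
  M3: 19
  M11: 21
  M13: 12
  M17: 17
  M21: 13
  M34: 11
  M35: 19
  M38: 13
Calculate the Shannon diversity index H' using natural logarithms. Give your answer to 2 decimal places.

Total N = 21+19+21+12+17+13+11+19+13 = 146, so the proportions are 0.1438, 0.1301, 0.1438, 0.0822, 0.1164, 0.089, 0.0753, 0.1301, 0.089 (working shown to 4 dp, full precision carried).
Each pᵢ ln pᵢ term: 0.1438×(-1.9391)=-0.2789, 0.1301×(-2.0392)=-0.2654, 0.1438×(-1.9391)=-0.2789, 0.0822×(-2.4987)=-0.2054, 0.1164×(-2.1504)=-0.2504, 0.089×(-2.4187)=-0.2154, 0.0753×(-2.5857)=-0.1948, 0.1301×(-2.0392)=-0.2654, 0.089×(-2.4187)=-0.2154.
Sum = -2.1699, so H' = 2.17.

2.17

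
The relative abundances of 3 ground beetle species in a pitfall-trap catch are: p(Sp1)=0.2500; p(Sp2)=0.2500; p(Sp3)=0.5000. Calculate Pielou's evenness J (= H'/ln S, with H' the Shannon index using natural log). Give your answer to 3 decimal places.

0.946

H' = −Σ pᵢ ln pᵢ = −((-0.34657) + (-0.34657) + (-0.34657)) = 1.03972 (working shown to 5 dp, full precision carried).
With S = 3 species, ln S = 1.09861, so J = 1.03972/1.09861 = 0.94639, i.e. 0.946 to 3 decimal places.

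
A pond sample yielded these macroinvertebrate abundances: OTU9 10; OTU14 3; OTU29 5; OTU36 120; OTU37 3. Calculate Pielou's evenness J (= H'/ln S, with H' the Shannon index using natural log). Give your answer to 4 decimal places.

0.3773

Total N = 10+3+5+120+3 = 141, so the proportions are 0.070922, 0.021277, 0.035461, 0.851064, 0.021277 (working shown to 6 dp, full precision carried).
H' = −Σ pᵢ ln pᵢ = −((-0.187672) + (-0.081918) + (-0.118416) + (-0.137249) + (-0.081918)) = 0.607173.
With S = 5 species, ln S = 1.609438, so J = 0.607173/1.609438 = 0.377258, i.e. 0.3773 to 4 decimal places.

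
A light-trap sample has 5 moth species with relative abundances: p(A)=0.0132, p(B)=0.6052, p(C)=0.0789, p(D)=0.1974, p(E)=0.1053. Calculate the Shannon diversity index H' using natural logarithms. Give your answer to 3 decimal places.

Each pᵢ ln pᵢ term (working shown to 5 dp, full precision carried): 0.0132×(-4.32754)=-0.05712, 0.6052×(-0.50220)=-0.30393, 0.0789×(-2.53957)=-0.20037, 0.1974×(-1.62252)=-0.32029, 0.1053×(-2.25094)=-0.23702.
Sum = -1.11874, so H' = 1.119.

1.119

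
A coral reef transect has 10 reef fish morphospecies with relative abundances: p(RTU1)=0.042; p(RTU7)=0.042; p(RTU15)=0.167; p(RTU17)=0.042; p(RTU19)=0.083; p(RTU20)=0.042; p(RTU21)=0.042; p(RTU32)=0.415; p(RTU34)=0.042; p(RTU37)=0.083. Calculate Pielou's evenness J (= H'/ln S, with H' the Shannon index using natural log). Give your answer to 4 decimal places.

H' = −Σ pᵢ ln pᵢ = −((-0.133144) + (-0.133144) + (-0.298890) + (-0.133144) + (-0.206580) + (-0.133144) + (-0.133144) + (-0.364983) + (-0.133144) + (-0.206580)) = 1.875894 (working shown to 6 dp, full precision carried).
With S = 10 species, ln S = 2.302585, so J = 1.875894/2.302585 = 0.814691, i.e. 0.8147 to 4 decimal places.

0.8147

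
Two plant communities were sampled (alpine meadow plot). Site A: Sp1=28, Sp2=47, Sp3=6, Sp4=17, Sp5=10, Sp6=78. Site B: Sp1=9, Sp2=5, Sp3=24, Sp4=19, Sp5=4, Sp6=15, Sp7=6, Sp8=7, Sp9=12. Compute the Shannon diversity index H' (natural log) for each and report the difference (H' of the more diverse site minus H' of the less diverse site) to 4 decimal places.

0.5532

Site A: N=186, proportions 0.150538, 0.252688, 0.032258, 0.091398, 0.053763, 0.419355, giving H' = 1.483688 (working shown to 6 dp, full precision carried).
Site B: N=101, proportions 0.089109, 0.049505, 0.237624, 0.188119, 0.039604, 0.148515, 0.059406, 0.069307, 0.118812, giving H' = 2.036937.
Difference = |1.483688 − 2.036937| = 0.553249, i.e. 0.5532 to 4 decimal places.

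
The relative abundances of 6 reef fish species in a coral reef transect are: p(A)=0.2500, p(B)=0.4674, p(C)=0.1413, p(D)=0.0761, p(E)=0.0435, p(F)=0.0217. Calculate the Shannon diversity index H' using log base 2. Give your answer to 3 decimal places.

2.011

Each pᵢ log₂ pᵢ term (working shown to 5 dp, full precision carried): 0.25×(-2.00000)=-0.50000, 0.4674×(-1.09727)=-0.51286, 0.1413×(-2.82317)=-0.39891, 0.0761×(-3.71596)=-0.28278, 0.0435×(-4.52284)=-0.19674, 0.0217×(-5.52616)=-0.11992.
Sum = -2.01122, so H' = 2.011.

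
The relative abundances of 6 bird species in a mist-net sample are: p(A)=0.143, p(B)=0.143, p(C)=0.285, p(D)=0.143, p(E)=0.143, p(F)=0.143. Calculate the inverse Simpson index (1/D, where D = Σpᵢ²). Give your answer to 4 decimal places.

D = 0.143² + 0.143² + 0.285² + 0.143² + 0.143² + 0.143² = 0.02044900 + 0.02044900 + 0.08122500 + 0.02044900 + 0.02044900 + 0.02044900 = 0.18347000 (working shown to 8 dp, full precision carried).
So 1/D = 5.450482, i.e. 5.4505 to 4 decimal places.

5.4505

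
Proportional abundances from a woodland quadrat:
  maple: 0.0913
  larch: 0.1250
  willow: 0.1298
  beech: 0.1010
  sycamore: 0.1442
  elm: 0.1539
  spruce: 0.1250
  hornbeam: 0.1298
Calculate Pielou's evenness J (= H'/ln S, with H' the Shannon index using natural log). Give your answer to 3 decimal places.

H' = −Σ pᵢ ln pᵢ = −((-0.21854) + (-0.25993) + (-0.26502) + (-0.23156) + (-0.27925) + (-0.28802) + (-0.25993) + (-0.26502)) = 2.06726 (working shown to 5 dp, full precision carried).
With S = 8 species, ln S = 2.07944, so J = 2.06726/2.07944 = 0.99414, i.e. 0.994 to 3 decimal places.

0.994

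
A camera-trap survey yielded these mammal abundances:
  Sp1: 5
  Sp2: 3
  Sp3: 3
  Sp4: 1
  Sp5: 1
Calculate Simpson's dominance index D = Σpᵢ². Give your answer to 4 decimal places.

Total N = 5+3+3+1+1 = 13, so the proportions are 0.384615, 0.230769, 0.230769, 0.076923, 0.076923 (working shown to 6 dp, full precision carried).
D = 0.384615² + 0.230769² + 0.230769² + 0.076923² + 0.076923² = 0.147929 + 0.053254 + 0.053254 + 0.005917 + 0.005917 = 0.266272.
To 4 decimal places, D = 0.2663.

0.2663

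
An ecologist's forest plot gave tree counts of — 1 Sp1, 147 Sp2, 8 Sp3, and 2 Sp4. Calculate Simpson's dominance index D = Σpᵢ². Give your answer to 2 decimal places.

Total N = 1+147+8+2 = 158, so the proportions are 0.0063, 0.9304, 0.0506, 0.0127 (working shown to 4 dp, full precision carried).
D = 0.0063² + 0.9304² + 0.0506² + 0.0127² = 0.0000 + 0.8656 + 0.0026 + 0.0002 = 0.8684.
To 2 decimal places, D = 0.87.

0.87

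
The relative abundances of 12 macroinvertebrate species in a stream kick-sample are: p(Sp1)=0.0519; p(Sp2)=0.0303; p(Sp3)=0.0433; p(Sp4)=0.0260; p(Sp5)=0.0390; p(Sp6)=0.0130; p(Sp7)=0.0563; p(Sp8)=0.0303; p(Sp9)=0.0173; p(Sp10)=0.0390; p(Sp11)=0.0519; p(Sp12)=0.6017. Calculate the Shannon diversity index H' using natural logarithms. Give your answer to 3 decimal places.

1.597

Each pᵢ ln pᵢ term (working shown to 5 dp, full precision carried): 0.0519×(-2.95844)=-0.15354, 0.0303×(-3.49661)=-0.10595, 0.0433×(-3.13960)=-0.13594, 0.026×(-3.64966)=-0.09489, 0.039×(-3.24419)=-0.12652, 0.013×(-4.34281)=-0.05646, 0.0563×(-2.87706)=-0.16198, 0.0303×(-3.49661)=-0.10595, 0.0173×(-4.05705)=-0.07019, 0.039×(-3.24419)=-0.12652, 0.0519×(-2.95844)=-0.15354, 0.6017×(-0.50800)=-0.30566.
Sum = -1.59715, so H' = 1.597.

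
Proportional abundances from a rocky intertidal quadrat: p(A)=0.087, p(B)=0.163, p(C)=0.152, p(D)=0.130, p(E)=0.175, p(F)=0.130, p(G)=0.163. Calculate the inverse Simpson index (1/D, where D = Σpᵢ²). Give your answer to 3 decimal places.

D = 0.087² + 0.163² + 0.152² + 0.13² + 0.175² + 0.13² + 0.163² = 0.0075690 + 0.0265690 + 0.0231040 + 0.0169000 + 0.0306250 + 0.0169000 + 0.0265690 = 0.1482360 (working shown to 7 dp, full precision carried).
So 1/D = 6.74600, i.e. 6.746 to 3 decimal places.

6.746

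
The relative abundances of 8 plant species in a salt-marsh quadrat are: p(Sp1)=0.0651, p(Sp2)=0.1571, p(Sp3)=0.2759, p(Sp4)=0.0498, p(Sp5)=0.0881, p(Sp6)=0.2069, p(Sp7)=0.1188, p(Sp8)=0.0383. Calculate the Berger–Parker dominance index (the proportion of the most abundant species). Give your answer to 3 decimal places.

The largest proportion is 0.2759, i.e. d = 0.276 to 3 decimal places.

0.276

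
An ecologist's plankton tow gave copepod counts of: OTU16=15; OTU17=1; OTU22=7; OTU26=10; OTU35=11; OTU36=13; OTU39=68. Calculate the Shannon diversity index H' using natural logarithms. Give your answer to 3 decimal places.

1.437

Total N = 15+1+7+10+11+13+68 = 125, so the proportions are 0.12, 0.008, 0.056, 0.08, 0.088, 0.104, 0.544 (working shown to 5 dp, full precision carried).
Each pᵢ ln pᵢ term: 0.12×(-2.12026)=-0.25443, 0.008×(-4.82831)=-0.03863, 0.056×(-2.88240)=-0.16141, 0.08×(-2.52573)=-0.20206, 0.088×(-2.43042)=-0.21388, 0.104×(-2.26336)=-0.23539, 0.544×(-0.60881)=-0.33119.
Sum = -1.43699, so H' = 1.437.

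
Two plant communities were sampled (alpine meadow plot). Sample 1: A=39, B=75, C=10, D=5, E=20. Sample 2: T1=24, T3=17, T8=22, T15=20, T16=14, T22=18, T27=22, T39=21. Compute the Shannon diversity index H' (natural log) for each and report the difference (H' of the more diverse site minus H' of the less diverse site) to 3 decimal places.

0.806

Sample 1: N=149, proportions 0.261745, 0.503356, 0.067114, 0.033557, 0.134228, giving H' = 1.261140 (working shown to 6 dp, full precision carried).
Sample 2: N=158, proportions 0.151899, 0.107595, 0.139241, 0.126582, 0.088608, 0.113924, 0.139241, 0.132911, giving H' = 2.067235.
Difference = |1.261140 − 2.067235| = 0.806095, i.e. 0.806 to 3 decimal places.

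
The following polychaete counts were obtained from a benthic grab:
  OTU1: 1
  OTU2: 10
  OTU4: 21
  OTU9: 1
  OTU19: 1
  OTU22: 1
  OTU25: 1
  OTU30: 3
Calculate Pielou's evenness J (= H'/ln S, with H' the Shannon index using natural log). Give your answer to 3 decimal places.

Total N = 1+10+21+1+1+1+1+3 = 39, so the proportions are 0.02564, 0.25641, 0.53846, 0.02564, 0.02564, 0.02564, 0.02564, 0.07692 (working shown to 5 dp, full precision carried).
H' = −Σ pᵢ ln pᵢ = −((-0.09394) + (-0.34897) + (-0.33333) + (-0.09394) + (-0.09394) + (-0.09394) + (-0.09394) + (-0.19730)) = 1.34929.
With S = 8 species, ln S = 2.07944, so J = 1.34929/2.07944 = 0.64887, i.e. 0.649 to 3 decimal places.

0.649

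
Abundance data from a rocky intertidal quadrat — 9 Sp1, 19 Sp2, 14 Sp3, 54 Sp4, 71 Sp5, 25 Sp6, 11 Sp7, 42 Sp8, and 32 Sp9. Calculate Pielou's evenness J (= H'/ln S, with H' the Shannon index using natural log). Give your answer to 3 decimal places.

0.908

Total N = 9+19+14+54+71+25+11+42+32 = 277, so the proportions are 0.03249, 0.06859, 0.05054, 0.19495, 0.25632, 0.09025, 0.03971, 0.15162, 0.11552 (working shown to 5 dp, full precision carried).
H' = −Σ pᵢ ln pᵢ = −((-0.11134) + (-0.18380) + (-0.15086) + (-0.31874) + (-0.34893) + (-0.21707) + (-0.12811) + (-0.28602) + (-0.24933)) = 1.99421.
With S = 9 species, ln S = 2.19722, so J = 1.99421/2.19722 = 0.90761, i.e. 0.908 to 3 decimal places.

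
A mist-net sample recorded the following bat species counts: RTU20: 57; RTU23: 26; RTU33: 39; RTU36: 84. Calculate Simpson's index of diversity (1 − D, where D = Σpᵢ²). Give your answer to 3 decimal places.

Total N = 57+26+39+84 = 206, so the proportions are 0.2767, 0.12621, 0.18932, 0.40777 (working shown to 5 dp, full precision carried).
D = 0.2767² + 0.12621² + 0.18932² + 0.40777² = 0.07656 + 0.01593 + 0.03584 + 0.16627 = 0.29461.
So 1 − D = 0.70539, i.e. 0.705 to 3 decimal places.

0.705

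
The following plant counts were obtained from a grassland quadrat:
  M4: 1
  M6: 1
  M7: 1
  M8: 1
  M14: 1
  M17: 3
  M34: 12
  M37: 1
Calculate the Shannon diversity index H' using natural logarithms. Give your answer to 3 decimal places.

1.468

Total N = 1+1+1+1+1+3+12+1 = 21, so the proportions are 0.04762, 0.04762, 0.04762, 0.04762, 0.04762, 0.14286, 0.57143, 0.04762 (working shown to 5 dp, full precision carried).
Each pᵢ ln pᵢ term: 0.04762×(-3.04452)=-0.14498, 0.04762×(-3.04452)=-0.14498, 0.04762×(-3.04452)=-0.14498, 0.04762×(-3.04452)=-0.14498, 0.04762×(-3.04452)=-0.14498, 0.14286×(-1.94591)=-0.27799, 0.57143×(-0.55962)=-0.31978, 0.04762×(-3.04452)=-0.14498.
Sum = -1.46763, so H' = 1.468.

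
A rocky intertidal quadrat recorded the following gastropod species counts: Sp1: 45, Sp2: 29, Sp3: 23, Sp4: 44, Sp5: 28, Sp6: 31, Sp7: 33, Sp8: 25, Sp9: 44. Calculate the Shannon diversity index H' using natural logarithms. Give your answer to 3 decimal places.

2.168

Total N = 45+29+23+44+28+31+33+25+44 = 302, so the proportions are 0.14901, 0.09603, 0.07616, 0.1457, 0.09272, 0.10265, 0.10927, 0.08278, 0.1457 (working shown to 5 dp, full precision carried).
Each pᵢ ln pᵢ term: 0.14901×(-1.90376)=-0.28367, 0.09603×(-2.34313)=-0.22500, 0.07616×(-2.57493)=-0.19610, 0.1457×(-1.92624)=-0.28064, 0.09272×(-2.37822)=-0.22050, 0.10265×(-2.27644)=-0.23367, 0.10927×(-2.21392)=-0.24192, 0.08278×(-2.49155)=-0.20625, 0.1457×(-1.92624)=-0.28064.
Sum = -2.16841, so H' = 2.168.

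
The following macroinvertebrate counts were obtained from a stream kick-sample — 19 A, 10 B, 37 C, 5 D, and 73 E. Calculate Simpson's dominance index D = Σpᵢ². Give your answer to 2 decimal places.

Total N = 19+10+37+5+73 = 144, so the proportions are 0.1319, 0.0694, 0.2569, 0.0347, 0.5069 (working shown to 4 dp, full precision carried).
D = 0.1319² + 0.0694² + 0.2569² + 0.0347² + 0.5069² = 0.0174 + 0.0048 + 0.0660 + 0.0012 + 0.2570 = 0.3465.
To 2 decimal places, D = 0.35.

0.35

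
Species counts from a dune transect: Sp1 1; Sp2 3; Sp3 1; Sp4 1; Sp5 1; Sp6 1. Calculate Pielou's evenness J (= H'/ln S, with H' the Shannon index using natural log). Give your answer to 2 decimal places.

Total N = 1+3+1+1+1+1 = 8, so the proportions are 0.125, 0.375, 0.125, 0.125, 0.125, 0.125 (working shown to 4 dp, full precision carried).
H' = −Σ pᵢ ln pᵢ = −((-0.2599) + (-0.3678) + (-0.2599) + (-0.2599) + (-0.2599) + (-0.2599)) = 1.6675.
With S = 6 species, ln S = 1.7918, so J = 1.6675/1.7918 = 0.9306, i.e. 0.93 to 2 decimal places.

0.93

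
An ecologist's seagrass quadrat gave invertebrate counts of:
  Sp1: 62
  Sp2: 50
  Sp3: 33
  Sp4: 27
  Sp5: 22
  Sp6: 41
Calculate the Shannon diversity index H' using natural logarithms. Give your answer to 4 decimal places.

Total N = 62+50+33+27+22+41 = 235, so the proportions are 0.26383, 0.212766, 0.140426, 0.114894, 0.093617, 0.174468 (working shown to 6 dp, full precision carried).
Each pᵢ ln pᵢ term: 0.26383×(-1.332451)=-0.351540, 0.212766×(-1.547563)=-0.329269, 0.140426×(-1.963078)=-0.275666, 0.114894×(-2.163749)=-0.248601, 0.093617×(-2.368543)=-0.221736, 0.174468×(-1.746013)=-0.304624.
Sum = -1.731436, so H' = 1.7314.

1.7314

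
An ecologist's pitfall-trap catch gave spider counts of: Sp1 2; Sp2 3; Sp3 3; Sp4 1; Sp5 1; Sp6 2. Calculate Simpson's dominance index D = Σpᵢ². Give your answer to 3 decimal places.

0.194

Total N = 2+3+3+1+1+2 = 12, so the proportions are 0.16667, 0.25, 0.25, 0.08333, 0.08333, 0.16667 (working shown to 5 dp, full precision carried).
D = 0.16667² + 0.25² + 0.25² + 0.08333² + 0.08333² + 0.16667² = 0.02778 + 0.06250 + 0.06250 + 0.00694 + 0.00694 + 0.02778 = 0.19444.
To 3 decimal places, D = 0.194.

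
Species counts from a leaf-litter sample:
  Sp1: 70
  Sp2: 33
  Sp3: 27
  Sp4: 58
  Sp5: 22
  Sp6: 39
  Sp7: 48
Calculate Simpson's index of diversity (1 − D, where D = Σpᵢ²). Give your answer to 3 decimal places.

Total N = 70+33+27+58+22+39+48 = 297, so the proportions are 0.23569, 0.11111, 0.09091, 0.19529, 0.07407, 0.13131, 0.16162 (working shown to 5 dp, full precision carried).
D = 0.23569² + 0.11111² + 0.09091² + 0.19529² + 0.07407² + 0.13131² + 0.16162² = 0.05555 + 0.01235 + 0.00826 + 0.03814 + 0.00549 + 0.01724 + 0.02612 = 0.16315.
So 1 − D = 0.83685, i.e. 0.837 to 3 decimal places.

0.837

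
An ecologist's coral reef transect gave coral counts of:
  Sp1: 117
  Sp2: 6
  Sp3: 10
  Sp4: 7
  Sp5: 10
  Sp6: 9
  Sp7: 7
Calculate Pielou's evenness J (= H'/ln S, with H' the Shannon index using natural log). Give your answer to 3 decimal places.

0.581

Total N = 117+6+10+7+10+9+7 = 166, so the proportions are 0.70482, 0.03614, 0.06024, 0.04217, 0.06024, 0.05422, 0.04217 (working shown to 5 dp, full precision carried).
H' = −Σ pᵢ ln pᵢ = −((-0.24656) + (-0.12001) + (-0.16924) + (-0.13351) + (-0.16924) + (-0.15803) + (-0.13351)) = 1.13009.
With S = 7 species, ln S = 1.94591, so J = 1.13009/1.94591 = 0.58075, i.e. 0.581 to 3 decimal places.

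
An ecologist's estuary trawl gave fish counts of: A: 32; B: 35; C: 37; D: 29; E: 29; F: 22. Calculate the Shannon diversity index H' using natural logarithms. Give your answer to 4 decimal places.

Total N = 32+35+37+29+29+22 = 184, so the proportions are 0.173913, 0.190217, 0.201087, 0.157609, 0.157609, 0.119565 (working shown to 6 dp, full precision carried).
Each pᵢ ln pᵢ term: 0.173913×(-1.749200)=-0.304209, 0.190217×(-1.659588)=-0.315682, 0.201087×(-1.604018)=-0.322547, 0.157609×(-1.847640)=-0.291204, 0.157609×(-1.847640)=-0.291204, 0.119565×(-2.123893)=-0.253944.
Sum = -1.778790, so H' = 1.7788.

1.7788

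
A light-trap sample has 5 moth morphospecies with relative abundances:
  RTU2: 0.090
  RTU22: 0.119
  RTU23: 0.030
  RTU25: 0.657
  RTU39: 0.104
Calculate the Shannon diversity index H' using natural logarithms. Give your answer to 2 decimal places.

Each pᵢ ln pᵢ term (working shown to 4 dp, full precision carried): 0.09×(-2.4079)=-0.2167, 0.119×(-2.1286)=-0.2533, 0.03×(-3.5066)=-0.1052, 0.657×(-0.4201)=-0.2760, 0.104×(-2.2634)=-0.2354.
Sum = -1.0866, so H' = 1.09.

1.09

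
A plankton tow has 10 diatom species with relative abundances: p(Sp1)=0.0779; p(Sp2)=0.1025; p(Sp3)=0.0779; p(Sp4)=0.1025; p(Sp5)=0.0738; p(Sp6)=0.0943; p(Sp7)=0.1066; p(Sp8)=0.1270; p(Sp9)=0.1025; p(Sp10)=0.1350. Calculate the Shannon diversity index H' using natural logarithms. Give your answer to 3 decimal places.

Each pᵢ ln pᵢ term (working shown to 5 dp, full precision carried): 0.0779×(-2.55233)=-0.19883, 0.1025×(-2.27789)=-0.23348, 0.0779×(-2.55233)=-0.19883, 0.1025×(-2.27789)=-0.23348, 0.0738×(-2.60640)=-0.19235, 0.0943×(-2.36127)=-0.22267, 0.1066×(-2.23867)=-0.23864, 0.127×(-2.06357)=-0.26207, 0.1025×(-2.27789)=-0.23348, 0.135×(-2.00248)=-0.27033.
Sum = -2.28418, so H' = 2.284.

2.284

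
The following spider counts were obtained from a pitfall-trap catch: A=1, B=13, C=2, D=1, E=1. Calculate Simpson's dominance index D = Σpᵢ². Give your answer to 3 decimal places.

Total N = 1+13+2+1+1 = 18, so the proportions are 0.05556, 0.72222, 0.11111, 0.05556, 0.05556 (working shown to 5 dp, full precision carried).
D = 0.05556² + 0.72222² + 0.11111² + 0.05556² + 0.05556² = 0.00309 + 0.52160 + 0.01235 + 0.00309 + 0.00309 = 0.54321.
To 3 decimal places, D = 0.543.

0.543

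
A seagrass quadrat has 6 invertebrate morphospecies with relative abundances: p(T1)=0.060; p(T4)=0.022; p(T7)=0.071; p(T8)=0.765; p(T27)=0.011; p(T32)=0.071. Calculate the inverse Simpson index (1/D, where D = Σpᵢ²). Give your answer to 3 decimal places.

D = 0.06² + 0.022² + 0.071² + 0.765² + 0.011² + 0.071² = 0.003600 + 0.000484 + 0.005041 + 0.585225 + 0.000121 + 0.005041 = 0.599512 (working shown to 6 dp, full precision carried).
So 1/D = 1.66802, i.e. 1.668 to 3 decimal places.

1.668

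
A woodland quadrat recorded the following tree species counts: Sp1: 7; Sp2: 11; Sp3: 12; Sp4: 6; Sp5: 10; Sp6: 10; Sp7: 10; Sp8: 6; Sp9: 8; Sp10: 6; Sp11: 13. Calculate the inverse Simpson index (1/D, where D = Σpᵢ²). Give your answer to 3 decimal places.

10.263

Total N = 7+11+12+6+10+10+10+6+8+6+13 = 99, so the proportions are 0.07070707, 0.11111111, 0.12121212, 0.06060606, 0.1010101, 0.1010101, 0.1010101, 0.06060606, 0.08080808, 0.06060606, 0.13131313 (working shown to 8 dp, full precision carried).
D = 0.07070707² + 0.11111111² + 0.12121212² + 0.06060606² + 0.1010101² + 0.1010101² + 0.1010101² + 0.06060606² + 0.08080808² + 0.06060606² + 0.13131313² = 0.00499949 + 0.01234568 + 0.01469238 + 0.00367309 + 0.01020304 + 0.01020304 + 0.01020304 + 0.00367309 + 0.00652995 + 0.00367309 + 0.01724314 = 0.09743904.
So 1/D = 10.26283, i.e. 10.263 to 3 decimal places.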